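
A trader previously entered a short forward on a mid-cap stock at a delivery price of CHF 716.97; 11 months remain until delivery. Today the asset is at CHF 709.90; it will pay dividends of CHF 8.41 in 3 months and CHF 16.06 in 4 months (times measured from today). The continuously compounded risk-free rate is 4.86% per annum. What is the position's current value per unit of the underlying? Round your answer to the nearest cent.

PV(remaining dividends) I = 8.41·e^(−0.0486·3/12) + 16.06·e^(−0.0486·4/12) = 24.1104
Current forward F = (S − I)·e^(rT) = (709.90 − 24.1104)·e^(0.0486·11/12) = 685.7896 × 1.045557 = 717.0321
Value (long) = (F − K)·e^(−rT) = (717.0321 − 716.97) × 0.956428 = 0.0594
Short position value = −(long value) = -CHF 0.06

-CHF 0.06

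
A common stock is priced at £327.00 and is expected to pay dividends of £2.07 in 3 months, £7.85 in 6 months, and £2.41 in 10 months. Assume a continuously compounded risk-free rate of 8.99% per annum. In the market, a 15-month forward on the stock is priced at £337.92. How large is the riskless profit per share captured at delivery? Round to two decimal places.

£14.81 per share

PV(dividends) I = 2.07·e^(−0.0899·3/12) + 7.85·e^(−0.0899·6/12) + 2.41·e^(−0.0899·10/12) = 11.7650
Fair forward F* = (S − I)·e^(rT) = (327.00 − 11.7650)·e^0.112375 = 315.2350 × 1.118932 = 352.7265
Market £337.92 < fair 352.7265: forward underpriced → reverse cash-and-carry (short the stock, invest proceeds at r, pay the dividends, go long the forward).
Profit at T = |F_mkt − F*| = |337.92 − 352.7265| = £14.81 per share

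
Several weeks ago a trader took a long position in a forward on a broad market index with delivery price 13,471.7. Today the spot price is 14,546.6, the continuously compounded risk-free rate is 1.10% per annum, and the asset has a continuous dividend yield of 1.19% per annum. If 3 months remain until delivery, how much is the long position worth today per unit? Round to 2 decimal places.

Current fair forward for the remaining 3 months: F = S·e^((r − q)·T), (r − q) = 0.0110 − 0.0119 = -0.0009
F = 14546.6 · e^(-0.0009 × 3/12) = 14546.6 × 0.99977503 = 14543.3275
Value of long forward = (F − K)·e^(−rT) = (14543.3275 − 13471.7) · e^(−0.0110·3/12)
= 1071.6275 × 0.99725378 = 1068.68

1068.68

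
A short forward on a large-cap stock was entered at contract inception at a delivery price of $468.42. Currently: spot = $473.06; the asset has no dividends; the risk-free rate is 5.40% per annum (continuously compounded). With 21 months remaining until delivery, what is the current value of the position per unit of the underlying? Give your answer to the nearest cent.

-$46.88

Current fair forward for the remaining 21 months: F = S·e^(r·T), r = 0.0540
F = 473.06 · e^(0.0540 × 21/12) = 473.06 × 1.099109 = 519.9445
Value of long forward = (F − K)·e^(−rT) = (519.9445 − 468.42) · e^(−0.0540·21/12)
= 51.5245 × 0.909828 = 46.88
Short position value = −(long value) = -$46.88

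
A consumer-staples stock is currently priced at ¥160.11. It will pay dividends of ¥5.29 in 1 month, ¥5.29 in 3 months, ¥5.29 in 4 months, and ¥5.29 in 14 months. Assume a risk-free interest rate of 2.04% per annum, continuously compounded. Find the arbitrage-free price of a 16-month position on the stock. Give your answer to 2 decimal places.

¥142.98

PV(dividends) I = 5.29·e^(−0.0204·1/12) + 5.29·e^(−0.0204·3/12) + 5.29·e^(−0.0204·4/12) + 5.29·e^(−0.0204·14/12)
I = 5.2810 + 5.2631 + 5.2542 + 5.1656 = 20.9639
F = (S − I)·e^(rT) = (160.11 − 20.9639) · e^(0.0204·16/12)
= 139.1461 · e^0.027200 = 139.1461 × 1.027573 = ¥142.98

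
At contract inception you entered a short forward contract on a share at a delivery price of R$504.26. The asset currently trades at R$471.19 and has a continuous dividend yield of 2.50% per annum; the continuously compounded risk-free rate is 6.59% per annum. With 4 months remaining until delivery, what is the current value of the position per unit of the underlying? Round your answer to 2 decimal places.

R$26.02

Current fair forward for the remaining 4 months: F = S·e^((r − q)·T), (r − q) = 0.0659 − 0.0250 = 0.0409
F = 471.19 · e^(0.0409 × 4/12) = 471.19 × 1.013727 = 477.6580
Value of long forward = (F − K)·e^(−rT) = (477.6580 − 504.26) · e^(−0.0659·4/12)
= -26.6020 × 0.978273 = -26.02
Short position value = −(long value) = R$26.02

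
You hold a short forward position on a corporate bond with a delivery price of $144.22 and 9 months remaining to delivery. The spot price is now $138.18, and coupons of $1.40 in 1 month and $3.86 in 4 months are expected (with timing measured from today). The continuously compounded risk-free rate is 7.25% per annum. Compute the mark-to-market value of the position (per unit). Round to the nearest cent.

$3.57

PV(remaining coupons) I = 1.40·e^(−0.0725·1/12) + 3.86·e^(−0.0725·4/12) = 5.1594
Current forward F = (S − I)·e^(rT) = (138.18 − 5.1594)·e^(0.0725·9/12) = 133.0206 × 1.055880 = 140.4538
Value (long) = (F − K)·e^(−rT) = (140.4538 − 144.22) × 0.947077 = -3.5669
Short position value = −(long value) = $3.57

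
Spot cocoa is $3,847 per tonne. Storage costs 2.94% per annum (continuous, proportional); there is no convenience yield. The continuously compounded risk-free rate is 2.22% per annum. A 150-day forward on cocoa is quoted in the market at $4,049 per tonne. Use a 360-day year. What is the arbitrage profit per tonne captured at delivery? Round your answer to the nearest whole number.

$118 per tonne

Fair forward: F* = S·e^(carry·T), with carry = (r + u) = 0.0222 + 0.0294 = 0.0516
F* = 3847 · e^(0.0516 × 150/360) = 3847 · e^0.021500 = 3847 × 1.021733 = $3930.6069
Market $4049 > fair $3930.6069: forward overpriced → cash-and-carry (buy spot, short the forward).
At maturity, profit = |F_mkt − F*| = |4049 − 3930.6069| = $118 per tonne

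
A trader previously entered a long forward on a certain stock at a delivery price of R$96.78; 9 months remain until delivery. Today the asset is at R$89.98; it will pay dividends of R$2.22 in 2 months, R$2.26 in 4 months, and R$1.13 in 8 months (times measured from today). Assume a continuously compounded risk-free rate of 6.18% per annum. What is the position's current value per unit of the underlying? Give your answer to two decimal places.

PV(remaining dividends) I = 2.22·e^(−0.0618·2/12) + 2.26·e^(−0.0618·4/12) + 1.13·e^(−0.0618·8/12) = 5.4956
Current forward F = (S − I)·e^(rT) = (89.98 − 5.4956)·e^(0.0618·9/12) = 84.4844 × 1.047441 = 88.4924
Value (long) = (F − K)·e^(−rT) = (88.4924 − 96.78) × 0.954708 = -7.9122
Value = -R$7.91

-R$7.91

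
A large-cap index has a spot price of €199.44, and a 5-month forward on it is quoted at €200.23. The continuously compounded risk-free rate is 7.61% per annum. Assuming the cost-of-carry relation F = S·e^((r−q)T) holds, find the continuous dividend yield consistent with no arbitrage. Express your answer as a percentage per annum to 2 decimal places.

6.66%

From F = S·e^((r−q)T): (r − q) = ln(F/S)/T
ln(200.23/199.44) = ln(1.003961) = 0.003953
(r − q) = 0.003953 / (5/12) = 0.009487
q = r − ln(F/S)/T = 0.0761 − 0.009487 = 0.066613
q = 6.66%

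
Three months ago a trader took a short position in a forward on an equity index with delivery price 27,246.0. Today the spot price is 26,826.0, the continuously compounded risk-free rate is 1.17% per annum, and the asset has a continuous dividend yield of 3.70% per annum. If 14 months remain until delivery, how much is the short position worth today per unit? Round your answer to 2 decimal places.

Current fair forward for the remaining 14 months: F = S·e^((r − q)·T), (r − q) = 0.0117 − 0.0370 = -0.0253
F = 26826.0 · e^(-0.0253 × 14/12) = 26826.0 × 0.97091470 = 26045.7577
Value of long forward = (F − K)·e^(−rT) = (26045.7577 − 27246.0) · e^(−0.0117·14/12)
= -1200.2423 × 0.98644274 = -1183.97
Short position value = −(long value) = 1183.97

1183.97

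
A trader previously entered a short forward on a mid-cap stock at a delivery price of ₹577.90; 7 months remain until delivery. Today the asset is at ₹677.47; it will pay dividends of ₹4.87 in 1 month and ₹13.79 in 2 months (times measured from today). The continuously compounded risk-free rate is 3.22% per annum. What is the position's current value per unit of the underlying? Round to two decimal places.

PV(remaining dividends) I = 4.87·e^(−0.0322·1/12) + 13.79·e^(−0.0322·2/12) = 18.5731
Current forward F = (S − I)·e^(rT) = (677.47 − 18.5731)·e^(0.0322·7/12) = 658.8969 × 1.018961 = 671.3902
Value (long) = (F − K)·e^(−rT) = (671.3902 − 577.90) × 0.981392 = 91.7505
Short position value = −(long value) = -₹91.75

-₹91.75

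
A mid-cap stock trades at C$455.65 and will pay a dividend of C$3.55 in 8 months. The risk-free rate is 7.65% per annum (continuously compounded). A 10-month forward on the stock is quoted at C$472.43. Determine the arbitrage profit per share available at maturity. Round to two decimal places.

C$9.62 per share

PV(dividends) I = 3.55·e^(−0.0765·8/12) = 3.3735
Fair forward F* = (S − I)·e^(rT) = (455.65 − 3.3735)·e^0.063750 = 452.2765 × 1.065826 = 482.0481
Market C$472.43 < fair 482.0481: forward underpriced → reverse cash-and-carry (short the stock, invest proceeds at r, pay the dividends, go long the forward).
Profit at T = |F_mkt − F*| = |472.43 − 482.0481| = C$9.62 per share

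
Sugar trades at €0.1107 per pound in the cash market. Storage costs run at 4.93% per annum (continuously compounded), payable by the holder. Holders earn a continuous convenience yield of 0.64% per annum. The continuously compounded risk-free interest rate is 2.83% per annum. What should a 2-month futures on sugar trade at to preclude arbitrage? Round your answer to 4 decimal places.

€0.1120 per pound

Net carry = r + u − y = 0.0283 + 0.0493 − 0.0064 = 0.0712
F = S·e^((r+u−y)T) = 0.1107 · e^(0.0712 × 2/12) = 0.1107 · e^0.011867
= 0.1107 × 1.011938 = €0.1120 per pound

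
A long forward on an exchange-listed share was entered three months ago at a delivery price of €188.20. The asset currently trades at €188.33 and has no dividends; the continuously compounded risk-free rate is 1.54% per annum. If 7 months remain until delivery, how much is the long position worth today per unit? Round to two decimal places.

Current fair forward for the remaining 7 months: F = S·e^(r·T), r = 0.0154
F = 188.33 · e^(0.0154 × 7/12) = 188.33 × 1.009024 = 190.0295
Value of long forward = (F − K)·e^(−rT) = (190.0295 − 188.20) · e^(−0.0154·7/12)
= 1.8295 × 0.991057 = 1.81

€1.81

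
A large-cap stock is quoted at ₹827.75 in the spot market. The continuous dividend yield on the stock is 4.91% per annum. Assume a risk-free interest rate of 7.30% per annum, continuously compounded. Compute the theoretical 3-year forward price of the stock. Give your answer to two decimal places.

F = S·e^((r − q)T) = 827.75 · e^((0.0730 − 0.0491) × 3)
= 827.75 · e^0.071700 = 827.75 × 1.074333
F = ₹889.28

₹889.28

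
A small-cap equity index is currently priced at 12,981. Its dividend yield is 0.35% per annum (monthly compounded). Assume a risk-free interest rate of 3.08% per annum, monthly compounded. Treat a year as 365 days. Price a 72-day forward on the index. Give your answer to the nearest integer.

F = S · (1+r/12)^(12T) / (1+q/12)^(12T)
= 12981 × 1.006086 / 1.000691 = 12981 × 1.005391
F = 13,051

13,051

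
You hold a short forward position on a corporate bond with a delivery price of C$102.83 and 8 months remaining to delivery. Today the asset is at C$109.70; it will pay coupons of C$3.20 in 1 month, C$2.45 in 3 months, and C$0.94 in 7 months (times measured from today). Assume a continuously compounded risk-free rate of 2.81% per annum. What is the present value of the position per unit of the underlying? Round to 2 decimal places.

PV(remaining coupons) I = 3.20·e^(−0.0281·1/12) + 2.45·e^(−0.0281·3/12) + 0.94·e^(−0.0281·7/12) = 6.5501
Current forward F = (S − I)·e^(rT) = (109.70 − 6.5501)·e^(0.0281·8/12) = 103.1499 × 1.018910 = 105.1005
Value (long) = (F − K)·e^(−rT) = (105.1005 − 102.83) × 0.981441 = 2.2284
Short position value = −(long value) = -C$2.23

-C$2.23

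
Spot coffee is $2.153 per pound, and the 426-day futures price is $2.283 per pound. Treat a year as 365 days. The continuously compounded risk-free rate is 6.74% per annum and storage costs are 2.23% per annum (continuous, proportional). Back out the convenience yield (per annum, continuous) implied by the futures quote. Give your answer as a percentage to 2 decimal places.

3.95%

F = S·e^((r+u−y)T) ⇒ (r+u−y) = ln(F/S)/T
ln(2.283/2.153) = 0.058628; /T ⇒ 0.050233
y = r + u − ln(F/S)/T = 0.0674 + 0.0223 − 0.050233 = 0.039467
y = 3.95%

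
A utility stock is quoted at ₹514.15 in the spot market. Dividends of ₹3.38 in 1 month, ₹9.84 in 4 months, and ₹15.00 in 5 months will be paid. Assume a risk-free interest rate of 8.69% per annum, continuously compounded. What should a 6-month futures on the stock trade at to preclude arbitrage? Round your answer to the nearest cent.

PV(dividends) I = 3.38·e^(−0.0869·1/12) + 9.84·e^(−0.0869·4/12) + 15.00·e^(−0.0869·5/12)
I = 3.3556 + 9.5591 + 14.4666 = 27.3813
F = (S − I)·e^(rT) = (514.15 − 27.3813) · e^(0.0869·6/12)
= 486.7687 · e^0.043450 = 486.7687 × 1.044408 = ₹508.39

₹508.39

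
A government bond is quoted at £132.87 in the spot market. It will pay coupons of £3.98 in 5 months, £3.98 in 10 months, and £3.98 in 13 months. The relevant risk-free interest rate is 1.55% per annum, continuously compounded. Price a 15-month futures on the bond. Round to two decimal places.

£123.44

PV(coupons) I = 3.98·e^(−0.0155·5/12) + 3.98·e^(−0.0155·10/12) + 3.98·e^(−0.0155·13/12)
I = 3.9544 + 3.9289 + 3.9137 = 11.7970
F = (S − I)·e^(rT) = (132.87 − 11.7970) · e^(0.0155·15/12)
= 121.0730 · e^0.019375 = 121.0730 × 1.019564 = £123.44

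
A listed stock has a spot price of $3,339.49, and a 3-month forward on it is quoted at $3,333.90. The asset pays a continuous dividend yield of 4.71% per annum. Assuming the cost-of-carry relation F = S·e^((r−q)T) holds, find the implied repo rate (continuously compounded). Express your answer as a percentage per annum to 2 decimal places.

From F = S·e^((r−q)T): (r − q) = ln(F/S)/T
ln(3333.90/3339.49) = ln(0.998326) = -0.001675
(r − q) = -0.001675 / (3/12) = -0.006700
r = ln(F/S)/T + q = -0.006700 + 0.0471 = 0.040400
r = 4.04%

4.04%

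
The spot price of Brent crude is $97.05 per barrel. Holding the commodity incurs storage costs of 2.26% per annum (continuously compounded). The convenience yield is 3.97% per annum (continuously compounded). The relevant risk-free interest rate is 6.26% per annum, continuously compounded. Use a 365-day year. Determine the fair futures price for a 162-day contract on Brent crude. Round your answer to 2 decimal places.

Net carry = r + u − y = 0.0626 + 0.0226 − 0.0397 = 0.0455
F = S·e^((r+u−y)T) = 97.05 · e^(0.0455 × 162/365) = 97.05 · e^0.020195
= 97.05 × 1.020400 = $99.03 per barrel

$99.03 per barrel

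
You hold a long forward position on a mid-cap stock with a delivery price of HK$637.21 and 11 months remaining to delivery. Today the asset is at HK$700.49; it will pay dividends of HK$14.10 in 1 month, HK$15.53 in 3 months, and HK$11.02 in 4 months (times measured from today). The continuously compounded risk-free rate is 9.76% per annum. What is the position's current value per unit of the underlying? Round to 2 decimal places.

PV(remaining dividends) I = 14.10·e^(−0.0976·1/12) + 15.53·e^(−0.0976·3/12) + 11.02·e^(−0.0976·4/12) = 39.8087
Current forward F = (S − I)·e^(rT) = (700.49 − 39.8087)·e^(0.0976·11/12) = 660.6813 × 1.093591 = 722.5151
Value (long) = (F − K)·e^(−rT) = (722.5151 − 637.21) × 0.914419 = 78.0046
Value = HK$78.00

HK$78.00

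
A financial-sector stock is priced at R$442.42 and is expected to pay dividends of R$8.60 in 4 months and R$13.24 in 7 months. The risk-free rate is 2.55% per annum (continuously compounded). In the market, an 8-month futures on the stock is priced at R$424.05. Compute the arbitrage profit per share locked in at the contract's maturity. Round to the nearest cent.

PV(dividends) I = 8.60·e^(−0.0255·4/12) + 13.24·e^(−0.0255·7/12) = 21.5717
Fair futures F* = (S − I)·e^(rT) = (442.42 − 21.5717)·e^0.017000 = 420.8483 × 1.017145 = 428.0637
Market R$424.05 < fair 428.0637: forward underpriced → reverse cash-and-carry (short the stock, invest proceeds at r, pay the dividends, go long the forward).
Profit at T = |F_mkt − F*| = |424.05 − 428.0637| = R$4.01 per share

R$4.01 per share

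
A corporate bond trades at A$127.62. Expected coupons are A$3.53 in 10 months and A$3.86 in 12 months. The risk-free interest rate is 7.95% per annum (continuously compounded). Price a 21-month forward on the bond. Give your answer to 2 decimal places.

A$138.78

PV(coupons) I = 3.53·e^(−0.0795·10/12) + 3.86·e^(−0.0795·12/12)
I = 3.3037 + 3.5650 = 6.8687
F = (S − I)·e^(rT) = (127.62 − 6.8687) · e^(0.0795·21/12)
= 120.7513 · e^0.139125 = 120.7513 × 1.149268 = A$138.78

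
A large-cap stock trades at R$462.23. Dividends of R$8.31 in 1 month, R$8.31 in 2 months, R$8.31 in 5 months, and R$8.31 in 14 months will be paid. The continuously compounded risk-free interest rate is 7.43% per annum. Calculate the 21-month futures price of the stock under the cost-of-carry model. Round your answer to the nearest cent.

PV(dividends) I = 8.31·e^(−0.0743·1/12) + 8.31·e^(−0.0743·2/12) + 8.31·e^(−0.0743·5/12) + 8.31·e^(−0.0743·14/12)
I = 8.2587 + 8.2077 + 8.0567 + 7.6200 = 32.1431
F = (S − I)·e^(rT) = (462.23 − 32.1431) · e^(0.0743·21/12)
= 430.0869 · e^0.130025 = 430.0869 × 1.138857 = R$489.81

R$489.81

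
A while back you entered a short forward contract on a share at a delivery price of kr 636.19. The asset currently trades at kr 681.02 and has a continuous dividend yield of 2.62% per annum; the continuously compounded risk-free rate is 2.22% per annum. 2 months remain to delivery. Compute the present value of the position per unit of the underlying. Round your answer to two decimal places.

-kr 44.21

Current fair forward for the remaining 2 months: F = S·e^((r − q)·T), (r − q) = 0.0222 − 0.0262 = -0.0040
F = 681.02 · e^(-0.0040 × 2/12) = 681.02 × 0.999334 = 680.5664
Value of long forward = (F − K)·e^(−rT) = (680.5664 − 636.19) · e^(−0.0222·2/12)
= 44.3764 × 0.996307 = 44.21
Short position value = −(long value) = -kr 44.21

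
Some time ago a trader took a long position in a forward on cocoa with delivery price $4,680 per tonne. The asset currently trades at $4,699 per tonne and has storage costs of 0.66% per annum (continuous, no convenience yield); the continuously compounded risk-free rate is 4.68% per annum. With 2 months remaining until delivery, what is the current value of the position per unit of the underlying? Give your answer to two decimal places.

Current fair forward for the remaining 2 months: F = S·e^((r + u)·T), (r + u) = 0.0468 + 0.0066 = 0.0534
F = 4699 · e^(0.0534 × 2/12) = 4699 × 1.00893972 = 4741.0077
Value of long forward = (F − K)·e^(−rT) = (4741.0077 − 4680) · e^(−0.0468·2/12)
= 61.0077 × 0.99223034 = 60.53

$60.53 per tonne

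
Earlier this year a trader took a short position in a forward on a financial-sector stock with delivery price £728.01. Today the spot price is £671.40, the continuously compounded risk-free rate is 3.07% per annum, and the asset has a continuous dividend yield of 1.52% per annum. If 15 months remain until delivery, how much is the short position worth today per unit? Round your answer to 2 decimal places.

£41.84

Current fair forward for the remaining 15 months: F = S·e^((r − q)·T), (r − q) = 0.0307 − 0.0152 = 0.0155
F = 671.40 · e^(0.0155 × 15/12) = 671.40 × 1.019564 = 684.5353
Value of long forward = (F − K)·e^(−rT) = (684.5353 − 728.01) · e^(−0.0307·15/12)
= -43.4747 × 0.962352 = -41.84
Short position value = −(long value) = £41.84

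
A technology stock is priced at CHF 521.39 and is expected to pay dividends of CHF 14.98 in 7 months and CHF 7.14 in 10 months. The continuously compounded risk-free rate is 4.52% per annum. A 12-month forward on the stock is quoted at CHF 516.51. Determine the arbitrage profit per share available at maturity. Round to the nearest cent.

CHF 6.53 per share

PV(dividends) I = 14.98·e^(−0.0452·7/12) + 7.14·e^(−0.0452·10/12) = 21.4663
Fair forward F* = (S − I)·e^(rT) = (521.39 − 21.4663)·e^0.045200 = 499.9237 × 1.046237 = 523.0387
Market CHF 516.51 < fair 523.0387: forward underpriced → reverse cash-and-carry (short the stock, invest proceeds at r, pay the dividends, go long the forward).
Profit at T = |F_mkt − F*| = |516.51 − 523.0387| = CHF 6.53 per share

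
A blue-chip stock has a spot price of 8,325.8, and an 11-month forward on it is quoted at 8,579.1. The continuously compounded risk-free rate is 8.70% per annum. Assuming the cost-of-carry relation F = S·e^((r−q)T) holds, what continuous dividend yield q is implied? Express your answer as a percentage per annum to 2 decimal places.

From F = S·e^((r−q)T): (r − q) = ln(F/S)/T
ln(8579.1/8325.8) = ln(1.030424) = 0.029970
(r − q) = 0.029970 / (11/12) = 0.032695
q = r − ln(F/S)/T = 0.0870 − 0.032695 = 0.054305
q = 5.43%

5.43%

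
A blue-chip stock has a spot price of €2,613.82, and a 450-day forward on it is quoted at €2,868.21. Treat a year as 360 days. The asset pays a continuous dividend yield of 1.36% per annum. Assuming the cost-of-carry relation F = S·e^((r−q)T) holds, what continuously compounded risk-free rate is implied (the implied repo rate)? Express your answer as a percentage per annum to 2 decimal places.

8.79%

From F = S·e^((r−q)T): (r − q) = ln(F/S)/T
ln(2868.21/2613.82) = ln(1.097325) = 0.092875
(r − q) = 0.092875 / (450/360) = 0.074300
r = ln(F/S)/T + q = 0.074300 + 0.0136 = 0.087900
r = 8.79%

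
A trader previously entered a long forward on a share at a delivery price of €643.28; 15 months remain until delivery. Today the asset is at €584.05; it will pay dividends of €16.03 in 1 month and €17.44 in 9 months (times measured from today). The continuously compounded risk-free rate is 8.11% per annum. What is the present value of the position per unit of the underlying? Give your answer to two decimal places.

-€29.55

PV(remaining dividends) I = 16.03·e^(−0.0811·1/12) + 17.44·e^(−0.0811·9/12) = 32.3329
Current forward F = (S − I)·e^(rT) = (584.05 − 32.3329)·e^(0.0811·15/12) = 551.7171 × 1.106692 = 610.5809
Value (long) = (F − K)·e^(−rT) = (610.5809 − 643.28) × 0.903594 = -29.5467
Value = -€29.55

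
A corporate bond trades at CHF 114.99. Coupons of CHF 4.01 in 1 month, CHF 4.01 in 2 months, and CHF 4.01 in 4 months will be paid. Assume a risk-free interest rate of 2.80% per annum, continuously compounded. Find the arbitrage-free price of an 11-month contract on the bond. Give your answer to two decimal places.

PV(coupons) I = 4.01·e^(−0.0280·1/12) + 4.01·e^(−0.0280·2/12) + 4.01·e^(−0.0280·4/12)
I = 4.0007 + 3.9913 + 3.9727 = 11.9647
F = (S − I)·e^(rT) = (114.99 − 11.9647) · e^(0.0280·11/12)
= 103.0253 · e^0.025667 = 103.0253 × 1.025999 = CHF 105.70

CHF 105.70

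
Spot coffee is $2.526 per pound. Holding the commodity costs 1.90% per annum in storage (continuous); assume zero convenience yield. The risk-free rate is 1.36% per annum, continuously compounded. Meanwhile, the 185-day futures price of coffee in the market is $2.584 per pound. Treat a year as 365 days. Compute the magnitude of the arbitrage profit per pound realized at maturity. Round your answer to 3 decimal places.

Fair futures: F* = S·e^(carry·T), with carry = (r + u) = 0.0136 + 0.0190 = 0.0326
F* = 2.526 · e^(0.0326 × 185/365) = 2.526 · e^0.016523 = 2.526 × 1.016660 = $2.5681
Market $2.584 > fair $2.5681: forward overpriced → cash-and-carry (buy spot, short the forward).
At maturity, profit = |F_mkt − F*| = |2.584 − 2.5681| = $0.016 per pound

$0.016 per pound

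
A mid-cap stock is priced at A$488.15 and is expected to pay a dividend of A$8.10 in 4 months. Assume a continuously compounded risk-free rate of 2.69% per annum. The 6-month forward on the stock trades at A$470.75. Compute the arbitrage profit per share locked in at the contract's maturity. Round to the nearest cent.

A$15.87 per share

PV(dividends) I = 8.10·e^(−0.0269·4/12) = 8.0277
Fair forward F* = (S − I)·e^(rT) = (488.15 − 8.0277)·e^0.013450 = 480.1223 × 1.013541 = 486.6236
Market A$470.75 < fair 486.6236: forward underpriced → reverse cash-and-carry (short the stock, invest proceeds at r, pay the dividends, go long the forward).
Profit at T = |F_mkt − F*| = |470.75 − 486.6236| = A$15.87 per share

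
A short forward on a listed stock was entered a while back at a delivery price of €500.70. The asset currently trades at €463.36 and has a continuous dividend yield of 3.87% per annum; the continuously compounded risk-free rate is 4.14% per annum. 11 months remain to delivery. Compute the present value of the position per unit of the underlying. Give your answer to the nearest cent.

€34.84

Current fair forward for the remaining 11 months: F = S·e^((r − q)·T), (r − q) = 0.0414 − 0.0387 = 0.0027
F = 463.36 · e^(0.0027 × 11/12) = 463.36 × 1.002478 = 464.5082
Value of long forward = (F − K)·e^(−rT) = (464.5082 − 500.70) · e^(−0.0414·11/12)
= -36.1918 × 0.962761 = -34.84
Short position value = −(long value) = €34.84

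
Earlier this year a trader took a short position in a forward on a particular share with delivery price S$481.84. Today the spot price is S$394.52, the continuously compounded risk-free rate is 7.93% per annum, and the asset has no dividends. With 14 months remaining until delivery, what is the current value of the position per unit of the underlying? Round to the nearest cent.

S$44.74

Current fair forward for the remaining 14 months: F = S·e^(r·T), r = 0.0793
F = 394.52 · e^(0.0793 × 14/12) = 394.52 × 1.096931 = 432.7612
Value of long forward = (F − K)·e^(−rT) = (432.7612 − 481.84) · e^(−0.0793·14/12)
= -49.0788 × 0.911634 = -44.74
Short position value = −(long value) = S$44.74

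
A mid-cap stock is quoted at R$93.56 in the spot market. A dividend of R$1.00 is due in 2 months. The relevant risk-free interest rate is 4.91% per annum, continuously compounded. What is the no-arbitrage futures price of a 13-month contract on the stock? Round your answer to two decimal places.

PV(dividends) I = 1.00·e^(−0.0491·2/12)
I = 0.9919
F = (S − I)·e^(rT) = (93.56 − 0.9919) · e^(0.0491·13/12)
= 92.5681 · e^0.053192 = 92.5681 × 1.054632 = R$97.63

R$97.63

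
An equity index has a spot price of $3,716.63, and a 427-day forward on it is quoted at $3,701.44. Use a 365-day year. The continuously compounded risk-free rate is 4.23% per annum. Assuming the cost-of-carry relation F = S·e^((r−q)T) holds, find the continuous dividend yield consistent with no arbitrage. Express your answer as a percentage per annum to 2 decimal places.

From F = S·e^((r−q)T): (r − q) = ln(F/S)/T
ln(3701.44/3716.63) = ln(0.995913) = -0.004095
(r − q) = -0.004095 / (427/365) = -0.003500
q = r − ln(F/S)/T = 0.0423 + 0.003500 = 0.045800
q = 4.58%

4.58%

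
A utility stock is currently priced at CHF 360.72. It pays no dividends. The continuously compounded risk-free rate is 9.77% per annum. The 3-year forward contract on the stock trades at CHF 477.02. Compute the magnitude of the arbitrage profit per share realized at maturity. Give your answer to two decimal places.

Fair forward: F* = S·e^(carry·T), with carry = r = 0.0977
F* = 360.72 · e^(0.0977 × 3) = 360.72 · e^0.293100 = 360.72 × 1.340577 = CHF 483.5729
Market CHF 477.02 < fair CHF 483.5729: forward underpriced → reverse cash-and-carry (short spot, go long the forward).
At maturity, profit = |F_mkt − F*| = |477.02 − 483.5729| = CHF 6.55 per share

CHF 6.55 per share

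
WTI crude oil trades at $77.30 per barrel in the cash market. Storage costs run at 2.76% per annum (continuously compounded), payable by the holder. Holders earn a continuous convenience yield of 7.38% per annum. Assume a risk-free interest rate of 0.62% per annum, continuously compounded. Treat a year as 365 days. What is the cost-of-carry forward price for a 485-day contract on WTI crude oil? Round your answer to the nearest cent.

$73.30 per barrel

Net carry = r + u − y = 0.0062 + 0.0276 − 0.0738 = -0.0400
F = S·e^((r+u−y)T) = 77.30 · e^(-0.0400 × 485/365) = 77.30 · e^-0.053151
= 77.30 × 0.948237 = $73.30 per barrel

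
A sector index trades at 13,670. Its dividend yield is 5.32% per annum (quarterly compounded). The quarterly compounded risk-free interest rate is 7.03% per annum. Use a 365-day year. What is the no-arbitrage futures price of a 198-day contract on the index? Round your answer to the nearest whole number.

F = S · (1+r/4)^(4T) / (1+q/4)^(4T)
= 13670 × 1.038528 / 1.029084 = 13670 × 1.009177
F = 13,795

13,795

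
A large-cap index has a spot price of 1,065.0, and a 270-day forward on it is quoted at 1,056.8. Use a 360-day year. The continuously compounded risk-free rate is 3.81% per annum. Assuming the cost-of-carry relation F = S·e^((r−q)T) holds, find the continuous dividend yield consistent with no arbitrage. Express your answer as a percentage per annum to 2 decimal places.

4.84%

From F = S·e^((r−q)T): (r − q) = ln(F/S)/T
ln(1056.8/1065.0) = ln(0.992300) = -0.007730
(r − q) = -0.007730 / (270/360) = -0.010307
q = r − ln(F/S)/T = 0.0381 + 0.010307 = 0.048407
q = 4.84%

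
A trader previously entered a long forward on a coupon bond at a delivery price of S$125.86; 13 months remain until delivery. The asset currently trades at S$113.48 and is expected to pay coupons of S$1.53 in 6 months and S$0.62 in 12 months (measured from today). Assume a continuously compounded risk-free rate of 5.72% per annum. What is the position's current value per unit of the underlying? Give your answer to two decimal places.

PV(remaining coupons) I = 1.53·e^(−0.0572·6/12) + 0.62·e^(−0.0572·12/12) = 2.0724
Current forward F = (S − I)·e^(rT) = (113.48 − 2.0724)·e^(0.0572·13/12) = 111.4076 × 1.063927 = 118.5296
Value (long) = (F − K)·e^(−rT) = (118.5296 − 125.86) × 0.939914 = -6.8899
Value = -S$6.89

-S$6.89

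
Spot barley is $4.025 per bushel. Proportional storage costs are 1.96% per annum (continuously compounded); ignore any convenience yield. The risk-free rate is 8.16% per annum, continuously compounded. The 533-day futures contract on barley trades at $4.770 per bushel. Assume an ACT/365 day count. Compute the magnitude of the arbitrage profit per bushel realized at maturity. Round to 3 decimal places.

$0.104 per bushel

Fair futures: F* = S·e^(carry·T), with carry = (r + u) = 0.0816 + 0.0196 = 0.1012
F* = 4.025 · e^(0.1012 × 533/365) = 4.025 · e^0.147780 = 4.025 × 1.159258 = $4.6660
Market $4.770 > fair $4.6660: forward overpriced → cash-and-carry (buy spot, short the forward).
At maturity, profit = |F_mkt − F*| = |4.770 − 4.6660| = $0.104 per bushel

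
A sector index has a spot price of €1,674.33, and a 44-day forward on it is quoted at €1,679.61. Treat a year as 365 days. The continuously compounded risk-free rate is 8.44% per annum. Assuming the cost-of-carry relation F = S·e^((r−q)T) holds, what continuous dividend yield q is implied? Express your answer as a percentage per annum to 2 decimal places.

From F = S·e^((r−q)T): (r − q) = ln(F/S)/T
ln(1679.61/1674.33) = ln(1.003154) = 0.003149
(r − q) = 0.003149 / (44/365) = 0.026122
q = r − ln(F/S)/T = 0.0844 − 0.026122 = 0.058278
q = 5.83%

5.83%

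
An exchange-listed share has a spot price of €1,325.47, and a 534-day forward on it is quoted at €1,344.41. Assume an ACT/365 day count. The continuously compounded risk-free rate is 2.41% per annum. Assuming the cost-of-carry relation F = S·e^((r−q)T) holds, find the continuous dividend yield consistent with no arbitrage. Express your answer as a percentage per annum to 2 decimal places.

From F = S·e^((r−q)T): (r − q) = ln(F/S)/T
ln(1344.41/1325.47) = ln(1.014289) = 0.014188
(r − q) = 0.014188 / (534/365) = 0.009698
q = r − ln(F/S)/T = 0.0241 − 0.009698 = 0.014402
q = 1.44%

1.44%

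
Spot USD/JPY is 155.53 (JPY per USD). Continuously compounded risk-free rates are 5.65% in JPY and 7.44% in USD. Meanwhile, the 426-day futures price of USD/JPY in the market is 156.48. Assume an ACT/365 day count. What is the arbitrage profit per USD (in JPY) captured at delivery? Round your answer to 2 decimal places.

4.17 per USD (in JPY)

Fair futures: F* = S·e^(carry·T), with carry = (r_JPY − r_USD) = 0.0565 − 0.0744 = -0.0179
F* = 155.53 · e^(-0.0179 × 426/365) = 155.53 · e^-0.020892 = 155.53 × 0.979325 = 152.3144
Market 156.48 > fair 152.3144: forward overpriced → cash-and-carry (buy spot, short the forward).
At maturity, profit = |F_mkt − F*| = |156.48 − 152.3144| = 4.17 per USD (in JPY)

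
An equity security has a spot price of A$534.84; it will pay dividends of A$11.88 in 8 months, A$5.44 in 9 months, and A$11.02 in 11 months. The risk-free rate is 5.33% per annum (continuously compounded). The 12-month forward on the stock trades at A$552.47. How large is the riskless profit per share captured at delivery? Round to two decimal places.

PV(dividends) I = 11.88·e^(−0.0533·8/12) + 5.44·e^(−0.0533·9/12) + 11.02·e^(−0.0533·11/12) = 27.1866
Fair forward F* = (S − I)·e^(rT) = (534.84 − 27.1866)·e^0.053300 = 507.6534 × 1.054746 = 535.4454
Market A$552.47 > fair 535.4454: forward overpriced → cash-and-carry (borrow at r, buy the stock and collect the dividends, short the forward).
Profit at T = |F_mkt − F*| = |552.47 − 535.4454| = A$17.02 per share

A$17.02 per share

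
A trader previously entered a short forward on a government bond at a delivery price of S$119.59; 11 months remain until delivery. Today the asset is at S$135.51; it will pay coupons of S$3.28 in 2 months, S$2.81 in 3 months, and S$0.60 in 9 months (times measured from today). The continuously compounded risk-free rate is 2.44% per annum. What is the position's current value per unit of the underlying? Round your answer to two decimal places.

-S$11.92

PV(remaining coupons) I = 3.28·e^(−0.0244·2/12) + 2.81·e^(−0.0244·3/12) + 0.60·e^(−0.0244·9/12) = 6.6487
Current forward F = (S − I)·e^(rT) = (135.51 − 6.6487)·e^(0.0244·11/12) = 128.8613 × 1.022619 = 131.7760
Value (long) = (F − K)·e^(−rT) = (131.7760 − 119.59) × 0.977882 = 11.9165
Short position value = −(long value) = -S$11.92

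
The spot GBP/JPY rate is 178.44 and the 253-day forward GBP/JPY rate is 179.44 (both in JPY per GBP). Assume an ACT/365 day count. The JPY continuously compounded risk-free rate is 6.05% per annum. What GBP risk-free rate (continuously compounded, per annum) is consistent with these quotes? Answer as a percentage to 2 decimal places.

5.24%

F = S·e^((r_JPY − r_GBP)T) ⇒ r_GBP = r_JPY − ln(F/S)/T
ln(179.44/178.44) = 0.005588; /(253/365) = 0.008062
r_GBP = 0.0605 − 0.008062 = 0.052438
r_GBP = 5.24%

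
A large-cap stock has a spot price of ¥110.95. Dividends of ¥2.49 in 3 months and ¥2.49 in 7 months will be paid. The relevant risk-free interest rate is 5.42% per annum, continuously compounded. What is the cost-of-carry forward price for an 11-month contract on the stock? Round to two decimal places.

¥111.48

PV(dividends) I = 2.49·e^(−0.0542·3/12) + 2.49·e^(−0.0542·7/12)
I = 2.4565 + 2.4125 = 4.8690
F = (S − I)·e^(rT) = (110.95 − 4.8690) · e^(0.0542·11/12)
= 106.0810 · e^0.049683 = 106.0810 × 1.050938 = ¥111.48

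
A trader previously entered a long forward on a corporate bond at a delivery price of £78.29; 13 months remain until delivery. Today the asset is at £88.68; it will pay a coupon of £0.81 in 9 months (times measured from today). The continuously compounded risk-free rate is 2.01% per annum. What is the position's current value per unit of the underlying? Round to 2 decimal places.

£11.28

PV(remaining coupons) I = 0.81·e^(−0.0201·9/12) = 0.7979
Current forward F = (S − I)·e^(rT) = (88.68 − 0.7979)·e^(0.0201·13/12) = 87.8821 × 1.022014 = 89.8167
Value (long) = (F − K)·e^(−rT) = (89.8167 − 78.29) × 0.978460 = 11.2784
Value = £11.28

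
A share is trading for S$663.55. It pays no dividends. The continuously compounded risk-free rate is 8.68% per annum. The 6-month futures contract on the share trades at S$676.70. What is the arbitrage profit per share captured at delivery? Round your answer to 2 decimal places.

Fair futures: F* = S·e^(carry·T), with carry = r = 0.0868
F* = 663.55 · e^(0.0868 × 6/12) = 663.55 · e^0.043400 = 663.55 × 1.044356 = S$692.9824
Market S$676.70 < fair S$692.9824: forward underpriced → reverse cash-and-carry (short spot, go long the forward).
At maturity, profit = |F_mkt − F*| = |676.70 − 692.9824| = S$16.28 per share

S$16.28 per share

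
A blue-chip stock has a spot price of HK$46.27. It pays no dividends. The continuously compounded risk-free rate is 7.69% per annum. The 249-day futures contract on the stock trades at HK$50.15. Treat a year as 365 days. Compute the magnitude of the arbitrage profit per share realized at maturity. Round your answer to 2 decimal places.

HK$1.39 per share

Fair futures: F* = S·e^(carry·T), with carry = r = 0.0769
F* = 46.27 · e^(0.0769 × 249/365) = 46.27 · e^0.052461 = 46.27 × 1.053861 = HK$48.7621
Market HK$50.15 > fair HK$48.7621: forward overpriced → cash-and-carry (buy spot, short the forward).
At maturity, profit = |F_mkt − F*| = |50.15 − 48.7621| = HK$1.39 per share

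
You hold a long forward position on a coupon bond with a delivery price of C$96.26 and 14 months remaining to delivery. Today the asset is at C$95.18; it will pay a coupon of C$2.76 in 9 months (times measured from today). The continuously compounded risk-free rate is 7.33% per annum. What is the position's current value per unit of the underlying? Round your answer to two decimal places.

C$4.20

PV(remaining coupons) I = 2.76·e^(−0.0733·9/12) = 2.6124
Current forward F = (S − I)·e^(rT) = (95.18 − 2.6124)·e^(0.0733·14/12) = 92.5676 × 1.089280 = 100.8320
Value (long) = (F − K)·e^(−rT) = (100.8320 − 96.26) × 0.918038 = 4.1973
Value = C$4.20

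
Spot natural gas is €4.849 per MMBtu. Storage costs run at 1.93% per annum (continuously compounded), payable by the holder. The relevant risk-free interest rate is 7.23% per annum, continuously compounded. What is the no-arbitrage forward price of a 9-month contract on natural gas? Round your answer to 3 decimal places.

€5.194 per MMBtu

Net carry = r + u − y = 0.0723 + 0.0193 − 0.0000 = 0.0916
F = S·e^((r+u−y)T) = 4.849 · e^(0.0916 × 9/12) = 4.849 · e^0.068700
= 4.849 × 1.071115 = €5.194 per MMBtu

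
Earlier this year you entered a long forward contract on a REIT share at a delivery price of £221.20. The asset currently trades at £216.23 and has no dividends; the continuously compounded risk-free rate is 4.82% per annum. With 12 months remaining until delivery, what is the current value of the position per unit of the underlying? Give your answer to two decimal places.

£5.44

Current fair forward for the remaining 12 months: F = S·e^(r·T), r = 0.0482
F = 216.23 · e^(0.0482 × 12/12) = 216.23 × 1.049381 = 226.9077
Value of long forward = (F − K)·e^(−rT) = (226.9077 − 221.20) · e^(−0.0482·12/12)
= 5.7077 × 0.952943 = 5.44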